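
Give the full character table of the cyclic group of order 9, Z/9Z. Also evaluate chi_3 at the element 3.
Character table of Z/9Z (irreps indexed chi_0,...,chi_8 with chi_k(m) = zeta_9^(k*m), zeta_9 = exp(2*pi*i/9)):
  irrep \ class  {0} (size 1)  {1} (size 1)    {2} (size 1)    {3} (size 1)    {4} (size 1)    {5} (size 1)    {6} (size 1)    {7} (size 1)    {8} (size 1)  
  chi_0          1             1               1               1               1               1               1               1               1             
  chi_1          1             exp(2*I*pi/9)   exp(4*I*pi/9)   exp(2*I*pi/3)   exp(8*I*pi/9)   exp(-8*I*pi/9)  exp(-2*I*pi/3)  exp(-4*I*pi/9)  exp(-2*I*pi/9)
  chi_2          1             exp(4*I*pi/9)   exp(8*I*pi/9)   exp(-2*I*pi/3)  exp(-2*I*pi/9)  exp(2*I*pi/9)   exp(2*I*pi/3)   exp(-8*I*pi/9)  exp(-4*I*pi/9)
  chi_3          1             exp(2*I*pi/3)   exp(-2*I*pi/3)  1               exp(2*I*pi/3)   exp(-2*I*pi/3)  1               exp(2*I*pi/3)   exp(-2*I*pi/3)
  chi_4          1             exp(8*I*pi/9)   exp(-2*I*pi/9)  exp(2*I*pi/3)   exp(-4*I*pi/9)  exp(4*I*pi/9)   exp(-2*I*pi/3)  exp(2*I*pi/9)   exp(-8*I*pi/9)
  chi_5          1             exp(-8*I*pi/9)  exp(2*I*pi/9)   exp(-2*I*pi/3)  exp(4*I*pi/9)   exp(-4*I*pi/9)  exp(2*I*pi/3)   exp(-2*I*pi/9)  exp(8*I*pi/9) 
  chi_6          1             exp(-2*I*pi/3)  exp(2*I*pi/3)   1               exp(-2*I*pi/3)  exp(2*I*pi/3)   1               exp(-2*I*pi/3)  exp(2*I*pi/3) 
  chi_7          1             exp(-4*I*pi/9)  exp(-8*I*pi/9)  exp(2*I*pi/3)   exp(2*I*pi/9)   exp(-2*I*pi/9)  exp(-2*I*pi/3)  exp(8*I*pi/9)   exp(4*I*pi/9) 
  chi_8          1             exp(-2*I*pi/9)  exp(-4*I*pi/9)  exp(-2*I*pi/3)  exp(-8*I*pi/9)  exp(8*I*pi/9)   exp(2*I*pi/3)   exp(4*I*pi/9)   exp(2*I*pi/9) 

Spot check: chi_3(3) = zeta_9^(3*3) = zeta_9^9 = 1.

Justification: Z/9Z is abelian, so all 9 irreducible complex representations are 1-dimensional. They are given by chi_k(m) = zeta_9^(k*m) for k = 0,...,8. Row orthogonality: sum_m chi_k(m) conj(chi_l(m)) = 9 * [k = l].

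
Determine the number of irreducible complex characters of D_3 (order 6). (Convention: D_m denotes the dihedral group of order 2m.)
3

Why: The number of irreducible complex representations of a finite group equals its number of conjugacy classes. D_3 has 3 conjugacy classes ((n+3)/2 for n odd), so D_3 (order 6) has exactly 3 irreducible complex representations.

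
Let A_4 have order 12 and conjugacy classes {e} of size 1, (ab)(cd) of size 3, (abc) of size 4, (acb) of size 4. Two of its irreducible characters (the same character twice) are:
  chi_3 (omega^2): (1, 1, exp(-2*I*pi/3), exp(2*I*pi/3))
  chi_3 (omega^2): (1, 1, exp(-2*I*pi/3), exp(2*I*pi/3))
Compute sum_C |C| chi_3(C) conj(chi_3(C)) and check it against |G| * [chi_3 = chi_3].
Sum = 12 = |G| = 12; so <chi_3, chi_3> = 1 (norm-1 confirms irreducibility).

Explanation: Compute term by term over conjugacy classes (|C| * chi_3(C) * conj(chi_3(C))):
  1*(1)*conj(1) + 3*(1)*conj(1) + 4*(exp(-2*I*pi/3))*conj(exp(-2*I*pi/3)) + 4*(exp(2*I*pi/3))*conj(exp(2*I*pi/3))
  = (1) + (3) + (4) + (4)
  = 12.
(Exp terms are combined using exp(i*s)*conj(exp(i*t)) = exp(i*(s-t)), and sums of them are collapsed using the identity that for every m > 1 the m distinct m-th roots of unity sum to 0, e.g. 1 + exp(2*I*pi/3) + exp(-2*I*pi/3) = 0.)
Dividing by |G| = 12 gives 12/12 = 1, matching the row-orthogonality relation <chi_3, chi_3> = [chi_3 = chi_3].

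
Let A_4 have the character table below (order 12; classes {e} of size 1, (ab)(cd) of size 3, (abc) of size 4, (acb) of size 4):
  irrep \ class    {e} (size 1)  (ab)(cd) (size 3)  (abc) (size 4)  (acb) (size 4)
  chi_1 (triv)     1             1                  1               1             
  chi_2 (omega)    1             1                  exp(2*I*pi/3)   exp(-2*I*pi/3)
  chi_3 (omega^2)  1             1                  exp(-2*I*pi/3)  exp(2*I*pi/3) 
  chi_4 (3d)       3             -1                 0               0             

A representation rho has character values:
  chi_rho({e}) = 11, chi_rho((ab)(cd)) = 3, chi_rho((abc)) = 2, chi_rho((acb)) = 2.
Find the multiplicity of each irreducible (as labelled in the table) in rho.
Multiplicities: chi_1: 3, chi_2: 1, chi_3: 1, chi_4: 2.

Use <chi_rho, chi> = (1/|G|) sum_C |C| * chi_rho(C) * conj(chi(C)) with |G| = 12 for each irreducible chi in the table:
  <chi_rho, chi_1> = (1/12)[1*(11)*conj(1) + 3*(3)*conj(1) + 4*(2)*conj(1) + 4*(2)*conj(1)]
      = (1/12)[(11) + (9) + (8) + (8)] = 36/12 = 3
  <chi_rho, chi_2> = (1/12)[1*(11)*conj(1) + 3*(3)*conj(1) + 4*(2)*conj(exp(2*I*pi/3)) + 4*(2)*conj(exp(-2*I*pi/3))]
      = (1/12)[(11) + (9) + (4 + 12*exp(-2*I*pi/3) + 4*exp(2*I*pi/3)) + (4 + 4*exp(-2*I*pi/3) + 12*exp(2*I*pi/3))] = 12/12 = 1
  <chi_rho, chi_3> = (1/12)[1*(11)*conj(1) + 3*(3)*conj(1) + 4*(2)*conj(exp(-2*I*pi/3)) + 4*(2)*conj(exp(2*I*pi/3))]
      = (1/12)[(11) + (9) + (4 + 4*exp(-2*I*pi/3) + 12*exp(2*I*pi/3)) + (4 + 12*exp(-2*I*pi/3) + 4*exp(2*I*pi/3))] = 12/12 = 1
  <chi_rho, chi_4> = (1/12)[1*(11)*conj(3) + 3*(3)*conj(-1) + 4*(2)*conj(0) + 4*(2)*conj(0)]
      = (1/12)[(33) + (-9) + (0) + (0)] = 24/12 = 2
(Exp terms are combined using exp(i*s)*conj(exp(i*t)) = exp(i*(s-t)), and sums of them are collapsed using the identity that for every m > 1 the m distinct m-th roots of unity sum to 0, e.g. 1 + exp(2*I*pi/3) + exp(-2*I*pi/3) = 0.)
Dimension check: dim(rho) = sum (mult * dim) = 3*1 + 1*1 + 1*1 + 2*3 = 11 = chi_rho(e) = 11.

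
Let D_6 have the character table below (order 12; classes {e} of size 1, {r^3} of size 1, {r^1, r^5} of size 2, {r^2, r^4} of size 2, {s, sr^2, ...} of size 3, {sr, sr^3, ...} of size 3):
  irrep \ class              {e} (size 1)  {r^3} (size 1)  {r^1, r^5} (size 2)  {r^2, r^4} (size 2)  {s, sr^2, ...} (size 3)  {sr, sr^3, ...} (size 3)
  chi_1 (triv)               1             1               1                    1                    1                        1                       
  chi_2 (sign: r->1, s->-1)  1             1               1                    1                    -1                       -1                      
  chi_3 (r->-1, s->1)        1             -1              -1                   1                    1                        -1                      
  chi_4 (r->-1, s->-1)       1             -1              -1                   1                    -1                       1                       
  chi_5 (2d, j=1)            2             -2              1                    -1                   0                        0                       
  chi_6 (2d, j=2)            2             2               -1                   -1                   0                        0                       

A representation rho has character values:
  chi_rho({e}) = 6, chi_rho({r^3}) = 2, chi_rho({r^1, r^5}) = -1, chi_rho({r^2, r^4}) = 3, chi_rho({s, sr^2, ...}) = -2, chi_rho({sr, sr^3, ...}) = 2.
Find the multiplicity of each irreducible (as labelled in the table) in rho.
Multiplicities: chi_1: 1, chi_2: 1, chi_3: 0, chi_4: 2, chi_5: 0, chi_6: 1.

Solution. Use <chi_rho, chi> = (1/|G|) sum_C |C| * chi_rho(C) * conj(chi(C)) with |G| = 12 for each irreducible chi in the table:
  <chi_rho, chi_1> = (1/12)[1*(6)*conj(1) + 1*(2)*conj(1) + 2*(-1)*conj(1) + 2*(3)*conj(1) + 3*(-2)*conj(1) + 3*(2)*conj(1)]
      = (1/12)[(6) + (2) + (-2) + (6) + (-6) + (6)] = 12/12 = 1
  <chi_rho, chi_2> = (1/12)[1*(6)*conj(1) + 1*(2)*conj(1) + 2*(-1)*conj(1) + 2*(3)*conj(1) + 3*(-2)*conj(-1) + 3*(2)*conj(-1)]
      = (1/12)[(6) + (2) + (-2) + (6) + (6) + (-6)] = 12/12 = 1
  <chi_rho, chi_3> = (1/12)[1*(6)*conj(1) + 1*(2)*conj(-1) + 2*(-1)*conj(-1) + 2*(3)*conj(1) + 3*(-2)*conj(1) + 3*(2)*conj(-1)]
      = (1/12)[(6) + (-2) + (2) + (6) + (-6) + (-6)] = 0/12 = 0
  <chi_rho, chi_4> = (1/12)[1*(6)*conj(1) + 1*(2)*conj(-1) + 2*(-1)*conj(-1) + 2*(3)*conj(1) + 3*(-2)*conj(-1) + 3*(2)*conj(1)]
      = (1/12)[(6) + (-2) + (2) + (6) + (6) + (6)] = 24/12 = 2
  <chi_rho, chi_5> = (1/12)[1*(6)*conj(2) + 1*(2)*conj(-2) + 2*(-1)*conj(1) + 2*(3)*conj(-1) + 3*(-2)*conj(0) + 3*(2)*conj(0)]
      = (1/12)[(12) + (-4) + (-2) + (-6) + (0) + (0)] = 0/12 = 0
  <chi_rho, chi_6> = (1/12)[1*(6)*conj(2) + 1*(2)*conj(2) + 2*(-1)*conj(-1) + 2*(3)*conj(-1) + 3*(-2)*conj(0) + 3*(2)*conj(0)]
      = (1/12)[(12) + (4) + (2) + (-6) + (0) + (0)] = 12/12 = 1
Dimension check: dim(rho) = sum (mult * dim) = 1*1 + 1*1 + 0*1 + 2*1 + 0*2 + 1*2 = 6 = chi_rho(e) = 6.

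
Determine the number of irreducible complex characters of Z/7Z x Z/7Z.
49

Justification: The number of irreducible complex representations of a finite group equals its number of conjugacy classes. Z/7Z x Z/7Z is abelian of order 49, so every element is its own conjugacy class: 49 classes, so Z/7Z x Z/7Z (order 49) has exactly 49 irreducible complex representations.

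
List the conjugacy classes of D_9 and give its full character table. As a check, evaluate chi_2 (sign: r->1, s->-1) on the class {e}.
Conjugacy classes: {e} of size 1, {r^1, r^8} of size 2, {r^2, r^7} of size 2, {r^3, r^6} of size 2, {r^4, r^5} of size 2, {s, sr, ..., sr^8} of size 9.
Character table:
  irrep \ class              {e} (size 1)  {r^1, r^8} (size 2)  {r^2, r^7} (size 2)  {r^3, r^6} (size 2)  {r^4, r^5} (size 2)  {s, sr, ..., sr^8} (size 9)
  chi_1 (triv)               1             1                    1                    1                    1                    1                          
  chi_2 (sign: r->1, s->-1)  1             1                    1                    1                    1                    -1                         
  chi_3 (2d, j=1)            2             2*cos(2*pi/9)        2*cos(4*pi/9)        -1                   -2*cos(pi/9)         0                          
  chi_4 (2d, j=2)            2             2*cos(4*pi/9)        -2*cos(pi/9)         -1                   2*cos(2*pi/9)        0                          
  chi_5 (2d, j=3)            2             -1                   -1                   2                    -1                   0                          
  chi_6 (2d, j=4)            2             -2*cos(pi/9)         2*cos(2*pi/9)        -1                   2*cos(4*pi/9)        0                          

Spot check: chi_2 (sign: r->1, s->-1) on {e} = 1.

Working: D_9 has order 2*9 = 18 with 6 conjugacy classes, hence 6 irreducibles. Sum of squared dims 1 + 1 + 4 + 4 + 4 + 4 = 18 = |G|. Linear characters come from the abelianisation; the 2-dimensional irreps have character r^k -> 2*cos(2*pi*j*k/9), reflections -> 0.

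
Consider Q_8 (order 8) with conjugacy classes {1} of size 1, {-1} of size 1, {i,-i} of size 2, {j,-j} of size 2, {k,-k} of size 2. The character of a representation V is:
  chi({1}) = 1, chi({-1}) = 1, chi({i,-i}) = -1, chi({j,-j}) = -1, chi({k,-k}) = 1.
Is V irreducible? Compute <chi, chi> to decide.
Irreducible: <chi, chi> = 1.

Derivation: <chi, chi> = (1/|G|) sum_C |C| * |chi(C)|^2 = (1/8)[1*|1|^2 + 1*|1|^2 + 2*|-1|^2 + 2*|-1|^2 + 2*|1|^2]
  = (1/8)[(1) + (1) + (2) + (2) + (2)] = 8/8 = 1.
A character is irreducible iff <chi, chi> = 1, so this representation is irreducible.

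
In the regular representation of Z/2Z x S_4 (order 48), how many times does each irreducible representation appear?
Each irreducible V_i of dimension d_i appears with multiplicity d_i, i.e. rho_reg = (direct sum over all irreducibles V_i) d_i V_i. The irreducible dimensions for Z/2Z x S_4 are 1, 1, 1, 1, 2, 2, 3, 3, 3, 3: 4 irreducibles of dimension 1, each with multiplicity 1; 2 irreducibles of dimension 2, each with multiplicity 2; 4 irreducibles of dimension 3, each with multiplicity 3. Total dimension 4*1*1 + 2*2*2 + 4*3*3 = 48 = |G|.

Derivation: General theorem: in the regular representation of a finite group G, each irreducible appears with multiplicity equal to its dimension. Check: dim(rho_reg) = sum d_i^2 = 1 + 1 + 1 + 1 + 4 + 4 + 9 + 9 + 9 + 9 = 48 = |G|.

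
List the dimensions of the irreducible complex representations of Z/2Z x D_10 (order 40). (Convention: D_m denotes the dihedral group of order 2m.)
Dimensions: 1, 1, 1, 1, 1, 1, 1, 1, 2, 2, 2, 2, 2, 2, 2, 2

Working: There are 16 irreducibles (= number of conjugacy classes). Their dimensions d_i satisfy sum d_i^2 = |G| = 40: 1 + 1 + 1 + 1 + 1 + 1 + 1 + 1 + 4 + 4 + 4 + 4 + 4 + 4 + 4 + 4 = 40. (For the product with Z/2Z: each of the 2 1-dim characters of Z/2Z tensors with each irrep of D_10, giving 2 copies of each D_10-dimension.)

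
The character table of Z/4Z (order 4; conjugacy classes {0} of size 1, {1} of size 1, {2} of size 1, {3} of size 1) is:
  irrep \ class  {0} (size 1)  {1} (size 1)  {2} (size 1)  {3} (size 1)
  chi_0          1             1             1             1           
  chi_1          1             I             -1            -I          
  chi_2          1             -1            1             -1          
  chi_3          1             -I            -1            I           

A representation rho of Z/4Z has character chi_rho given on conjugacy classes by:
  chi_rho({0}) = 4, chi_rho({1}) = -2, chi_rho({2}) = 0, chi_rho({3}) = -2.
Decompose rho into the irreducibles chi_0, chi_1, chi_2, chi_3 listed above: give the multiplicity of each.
Multiplicities: chi_0: 0, chi_1: 1, chi_2: 2, chi_3: 1.

Why: Use <chi_rho, chi> = (1/|G|) sum_C |C| * chi_rho(C) * conj(chi(C)) with |G| = 4 for each irreducible chi in the table:
  <chi_rho, chi_0> = (1/4)[1*(4)*conj(1) + 1*(-2)*conj(1) + 1*(0)*conj(1) + 1*(-2)*conj(1)]
      = (1/4)[(4) + (-2) + (0) + (-2)] = 0/4 = 0
  <chi_rho, chi_1> = (1/4)[1*(4)*conj(1) + 1*(-2)*conj(I) + 1*(0)*conj(-1) + 1*(-2)*conj(-I)]
      = (1/4)[(4) + (2*I) + (0) + (-2*I)] = 4/4 = 1
  <chi_rho, chi_2> = (1/4)[1*(4)*conj(1) + 1*(-2)*conj(-1) + 1*(0)*conj(1) + 1*(-2)*conj(-1)]
      = (1/4)[(4) + (2) + (0) + (2)] = 8/4 = 2
  <chi_rho, chi_3> = (1/4)[1*(4)*conj(1) + 1*(-2)*conj(-I) + 1*(0)*conj(-1) + 1*(-2)*conj(I)]
      = (1/4)[(4) + (-2*I) + (0) + (2*I)] = 4/4 = 1
(Exp terms are combined using exp(i*s)*conj(exp(i*t)) = exp(i*(s-t)), and sums of them are collapsed using the identity that for every m > 1 the m distinct m-th roots of unity sum to 0, e.g. 1 + exp(2*I*pi/3) + exp(-2*I*pi/3) = 0.)
Dimension check: dim(rho) = sum (mult * dim) = 0*1 + 1*1 + 2*1 + 1*1 = 4 = chi_rho(e) = 4.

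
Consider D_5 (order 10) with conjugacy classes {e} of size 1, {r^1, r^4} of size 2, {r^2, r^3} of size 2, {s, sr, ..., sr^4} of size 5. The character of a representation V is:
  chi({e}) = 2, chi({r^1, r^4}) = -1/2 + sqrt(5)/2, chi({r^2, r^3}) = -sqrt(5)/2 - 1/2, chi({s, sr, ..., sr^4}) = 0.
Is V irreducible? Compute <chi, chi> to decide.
Irreducible: <chi, chi> = 1.

Explanation: <chi, chi> = (1/|G|) sum_C |C| * |chi(C)|^2 = (1/10)[1*|2|^2 + 2*|-1/2 + sqrt(5)/2|^2 + 2*|-sqrt(5)/2 - 1/2|^2 + 5*|0|^2]
  = (1/10)[(4) + (3 - sqrt(5)) + (sqrt(5) + 3) + (0)] = 10/10 = 1.
A character is irreducible iff <chi, chi> = 1, so this representation is irreducible.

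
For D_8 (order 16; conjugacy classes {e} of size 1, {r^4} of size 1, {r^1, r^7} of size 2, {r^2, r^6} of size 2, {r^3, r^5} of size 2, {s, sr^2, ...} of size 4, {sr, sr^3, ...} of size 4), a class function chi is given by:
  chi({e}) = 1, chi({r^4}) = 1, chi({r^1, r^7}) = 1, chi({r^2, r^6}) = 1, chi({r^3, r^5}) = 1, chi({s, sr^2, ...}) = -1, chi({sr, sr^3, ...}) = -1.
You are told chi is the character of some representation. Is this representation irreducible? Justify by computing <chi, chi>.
Irreducible: <chi, chi> = 1.

Details: <chi, chi> = (1/|G|) sum_C |C| * |chi(C)|^2 = (1/16)[1*|1|^2 + 1*|1|^2 + 2*|1|^2 + 2*|1|^2 + 2*|1|^2 + 4*|-1|^2 + 4*|-1|^2]
  = (1/16)[(1) + (1) + (2) + (2) + (2) + (4) + (4)] = 16/16 = 1.
A character is irreducible iff <chi, chi> = 1, so this representation is irreducible.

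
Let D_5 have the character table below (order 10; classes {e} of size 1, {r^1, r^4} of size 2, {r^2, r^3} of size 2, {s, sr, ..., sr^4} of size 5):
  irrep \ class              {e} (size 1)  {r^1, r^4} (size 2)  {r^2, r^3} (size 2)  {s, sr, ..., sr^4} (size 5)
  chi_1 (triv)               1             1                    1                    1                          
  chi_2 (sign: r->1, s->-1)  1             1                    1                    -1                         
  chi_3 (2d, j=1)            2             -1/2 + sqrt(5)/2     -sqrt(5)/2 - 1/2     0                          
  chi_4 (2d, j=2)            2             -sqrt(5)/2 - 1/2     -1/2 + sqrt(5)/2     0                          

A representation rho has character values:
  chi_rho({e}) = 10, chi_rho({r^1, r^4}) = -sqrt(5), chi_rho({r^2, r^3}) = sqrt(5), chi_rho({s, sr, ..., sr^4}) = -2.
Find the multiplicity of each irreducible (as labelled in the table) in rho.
Multiplicities: chi_1: 0, chi_2: 2, chi_3: 1, chi_4: 3.

Details: Use <chi_rho, chi> = (1/|G|) sum_C |C| * chi_rho(C) * conj(chi(C)) with |G| = 10 for each irreducible chi in the table:
  <chi_rho, chi_1> = (1/10)[1*(10)*conj(1) + 2*(-sqrt(5))*conj(1) + 2*(sqrt(5))*conj(1) + 5*(-2)*conj(1)]
      = (1/10)[(10) + (-2*sqrt(5)) + (2*sqrt(5)) + (-10)] = 0/10 = 0
  <chi_rho, chi_2> = (1/10)[1*(10)*conj(1) + 2*(-sqrt(5))*conj(1) + 2*(sqrt(5))*conj(1) + 5*(-2)*conj(-1)]
      = (1/10)[(10) + (-2*sqrt(5)) + (2*sqrt(5)) + (10)] = 20/10 = 2
  <chi_rho, chi_3> = (1/10)[1*(10)*conj(2) + 2*(-sqrt(5))*conj(-1/2 + sqrt(5)/2) + 2*(sqrt(5))*conj(-sqrt(5)/2 - 1/2) + 5*(-2)*conj(0)]
      = (1/10)[(20) + (-5 + sqrt(5)) + (-5 - sqrt(5)) + (0)] = 10/10 = 1
  <chi_rho, chi_4> = (1/10)[1*(10)*conj(2) + 2*(-sqrt(5))*conj(-sqrt(5)/2 - 1/2) + 2*(sqrt(5))*conj(-1/2 + sqrt(5)/2) + 5*(-2)*conj(0)]
      = (1/10)[(20) + (sqrt(5) + 5) + (5 - sqrt(5)) + (0)] = 30/10 = 3
Dimension check: dim(rho) = sum (mult * dim) = 0*1 + 2*1 + 1*2 + 3*2 = 10 = chi_rho(e) = 10.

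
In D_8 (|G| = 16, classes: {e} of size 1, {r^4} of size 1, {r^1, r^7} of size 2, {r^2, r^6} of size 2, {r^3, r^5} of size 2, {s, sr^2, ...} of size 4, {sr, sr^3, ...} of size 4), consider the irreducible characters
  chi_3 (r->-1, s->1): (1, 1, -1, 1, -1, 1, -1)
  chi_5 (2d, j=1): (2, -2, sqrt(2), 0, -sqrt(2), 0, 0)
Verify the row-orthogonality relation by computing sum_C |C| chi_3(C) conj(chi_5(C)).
Sum = 0; so <chi_3, chi_5> = 0 (distinct irreducibles are orthogonal).

Why: Compute term by term over conjugacy classes (|C| * chi_3(C) * conj(chi_5(C))):
  1*(1)*conj(2) + 1*(1)*conj(-2) + 2*(-1)*conj(sqrt(2)) + 2*(1)*conj(0) + 2*(-1)*conj(-sqrt(2)) + 4*(1)*conj(0) + 4*(-1)*conj(0)
  = (2) + (-2) + (-2*sqrt(2)) + (0) + (2*sqrt(2)) + (0) + (0)
  = 0.
Dividing by |G| = 16 gives 0/16 = 0, matching the row-orthogonality relation <chi_3, chi_5> = [chi_3 = chi_5].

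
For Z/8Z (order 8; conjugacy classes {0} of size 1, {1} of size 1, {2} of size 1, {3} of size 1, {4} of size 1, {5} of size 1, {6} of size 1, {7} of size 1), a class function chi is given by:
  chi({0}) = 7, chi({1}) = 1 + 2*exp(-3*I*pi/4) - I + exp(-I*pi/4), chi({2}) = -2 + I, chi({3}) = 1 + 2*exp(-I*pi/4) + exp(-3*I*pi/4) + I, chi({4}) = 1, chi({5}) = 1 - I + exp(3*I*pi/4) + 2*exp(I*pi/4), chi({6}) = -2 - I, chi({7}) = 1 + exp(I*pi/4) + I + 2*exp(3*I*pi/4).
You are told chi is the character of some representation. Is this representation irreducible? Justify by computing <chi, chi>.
Not irreducible (reducible): <chi, chi> = 11 > 1.

Justification: <chi, chi> = (1/|G|) sum_C |C| * |chi(C)|^2 = (1/8)[1*|7|^2 + 1*|1 + 2*exp(-3*I*pi/4) - I + exp(-I*pi/4)|^2 + 1*|-2 + I|^2 + 1*|1 + 2*exp(-I*pi/4) + exp(-3*I*pi/4) + I|^2 + 1*|1|^2 + 1*|1 - I + exp(3*I*pi/4) + 2*exp(I*pi/4)|^2 + 1*|-2 - I|^2 + 1*|1 + exp(I*pi/4) + I + 2*exp(3*I*pi/4)|^2]
  = (1/8)[(49) + (7 + 3*exp(-I*pi/4) + exp(3*I*pi/4) + 2*exp(I*pi/4)) + (5) + (7 + 2*exp(-3*I*pi/4) + exp(-I*pi/4) + 3*exp(3*I*pi/4)) + (1) + (7 + 2*exp(-3*I*pi/4) + exp(-I*pi/4) + 3*exp(3*I*pi/4)) + (5) + (7 + 3*exp(-I*pi/4) + exp(3*I*pi/4) + 2*exp(I*pi/4))] = 88/8 = 11.
(Exp terms are combined using exp(i*s)*conj(exp(i*t)) = exp(i*(s-t)), and sums of them are collapsed using the identity that for every m > 1 the m distinct m-th roots of unity sum to 0, e.g. 1 + exp(2*I*pi/3) + exp(-2*I*pi/3) = 0.)
A character is irreducible iff <chi, chi> = 1, so this representation is reducible.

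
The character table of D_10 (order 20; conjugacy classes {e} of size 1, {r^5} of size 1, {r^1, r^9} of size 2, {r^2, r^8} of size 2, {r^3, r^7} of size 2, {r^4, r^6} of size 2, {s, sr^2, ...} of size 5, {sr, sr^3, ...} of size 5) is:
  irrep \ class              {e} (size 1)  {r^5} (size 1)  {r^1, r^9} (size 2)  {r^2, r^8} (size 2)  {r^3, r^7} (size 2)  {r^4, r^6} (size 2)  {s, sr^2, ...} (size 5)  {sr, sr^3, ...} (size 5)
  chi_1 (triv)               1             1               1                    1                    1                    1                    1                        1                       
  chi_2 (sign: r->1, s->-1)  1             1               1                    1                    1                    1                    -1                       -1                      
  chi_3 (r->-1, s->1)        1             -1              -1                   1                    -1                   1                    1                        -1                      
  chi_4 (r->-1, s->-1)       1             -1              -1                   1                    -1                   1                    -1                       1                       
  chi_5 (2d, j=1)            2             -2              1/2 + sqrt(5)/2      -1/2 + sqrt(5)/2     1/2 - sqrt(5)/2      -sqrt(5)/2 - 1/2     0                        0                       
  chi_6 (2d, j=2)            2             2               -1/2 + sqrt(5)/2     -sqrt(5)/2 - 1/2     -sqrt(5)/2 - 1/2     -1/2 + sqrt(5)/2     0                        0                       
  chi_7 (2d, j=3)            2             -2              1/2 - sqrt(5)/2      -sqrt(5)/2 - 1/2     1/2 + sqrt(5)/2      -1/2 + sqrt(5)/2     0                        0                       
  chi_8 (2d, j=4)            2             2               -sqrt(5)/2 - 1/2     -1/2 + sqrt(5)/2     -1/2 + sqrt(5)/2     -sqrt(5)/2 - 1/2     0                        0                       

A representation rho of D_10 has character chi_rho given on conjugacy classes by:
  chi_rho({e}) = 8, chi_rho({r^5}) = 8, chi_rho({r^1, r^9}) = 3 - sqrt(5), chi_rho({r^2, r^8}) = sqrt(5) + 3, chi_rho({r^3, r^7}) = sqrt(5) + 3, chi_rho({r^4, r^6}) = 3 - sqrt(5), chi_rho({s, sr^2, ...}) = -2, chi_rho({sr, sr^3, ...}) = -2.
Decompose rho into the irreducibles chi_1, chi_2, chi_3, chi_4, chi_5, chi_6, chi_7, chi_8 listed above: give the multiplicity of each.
Multiplicities: chi_1: 1, chi_2: 3, chi_3: 0, chi_4: 0, chi_5: 0, chi_6: 0, chi_7: 0, chi_8: 2.

Details: Use <chi_rho, chi> = (1/|G|) sum_C |C| * chi_rho(C) * conj(chi(C)) with |G| = 20 for each irreducible chi in the table:
  <chi_rho, chi_1> = (1/20)[1*(8)*conj(1) + 1*(8)*conj(1) + 2*(3 - sqrt(5))*conj(1) + 2*(sqrt(5) + 3)*conj(1) + 2*(sqrt(5) + 3)*conj(1) + 2*(3 - sqrt(5))*conj(1) + 5*(-2)*conj(1) + 5*(-2)*conj(1)]
      = (1/20)[(8) + (8) + (6 - 2*sqrt(5)) + (2*sqrt(5) + 6) + (2*sqrt(5) + 6) + (6 - 2*sqrt(5)) + (-10) + (-10)] = 20/20 = 1
  <chi_rho, chi_2> = (1/20)[1*(8)*conj(1) + 1*(8)*conj(1) + 2*(3 - sqrt(5))*conj(1) + 2*(sqrt(5) + 3)*conj(1) + 2*(sqrt(5) + 3)*conj(1) + 2*(3 - sqrt(5))*conj(1) + 5*(-2)*conj(-1) + 5*(-2)*conj(-1)]
      = (1/20)[(8) + (8) + (6 - 2*sqrt(5)) + (2*sqrt(5) + 6) + (2*sqrt(5) + 6) + (6 - 2*sqrt(5)) + (10) + (10)] = 60/20 = 3
  <chi_rho, chi_3> = (1/20)[1*(8)*conj(1) + 1*(8)*conj(-1) + 2*(3 - sqrt(5))*conj(-1) + 2*(sqrt(5) + 3)*conj(1) + 2*(sqrt(5) + 3)*conj(-1) + 2*(3 - sqrt(5))*conj(1) + 5*(-2)*conj(1) + 5*(-2)*conj(-1)]
      = (1/20)[(8) + (-8) + (-6 + 2*sqrt(5)) + (2*sqrt(5) + 6) + (-6 - 2*sqrt(5)) + (6 - 2*sqrt(5)) + (-10) + (10)] = 0/20 = 0
  <chi_rho, chi_4> = (1/20)[1*(8)*conj(1) + 1*(8)*conj(-1) + 2*(3 - sqrt(5))*conj(-1) + 2*(sqrt(5) + 3)*conj(1) + 2*(sqrt(5) + 3)*conj(-1) + 2*(3 - sqrt(5))*conj(1) + 5*(-2)*conj(-1) + 5*(-2)*conj(1)]
      = (1/20)[(8) + (-8) + (-6 + 2*sqrt(5)) + (2*sqrt(5) + 6) + (-6 - 2*sqrt(5)) + (6 - 2*sqrt(5)) + (10) + (-10)] = 0/20 = 0
  <chi_rho, chi_5> = (1/20)[1*(8)*conj(2) + 1*(8)*conj(-2) + 2*(3 - sqrt(5))*conj(1/2 + sqrt(5)/2) + 2*(sqrt(5) + 3)*conj(-1/2 + sqrt(5)/2) + 2*(sqrt(5) + 3)*conj(1/2 - sqrt(5)/2) + 2*(3 - sqrt(5))*conj(-sqrt(5)/2 - 1/2) + 5*(-2)*conj(0) + 5*(-2)*conj(0)]
      = (1/20)[(16) + (-16) + (-2 + 2*sqrt(5)) + (2 + 2*sqrt(5)) + (-2*sqrt(5) - 2) + (2 - 2*sqrt(5)) + (0) + (0)] = 0/20 = 0
  <chi_rho, chi_6> = (1/20)[1*(8)*conj(2) + 1*(8)*conj(2) + 2*(3 - sqrt(5))*conj(-1/2 + sqrt(5)/2) + 2*(sqrt(5) + 3)*conj(-sqrt(5)/2 - 1/2) + 2*(sqrt(5) + 3)*conj(-sqrt(5)/2 - 1/2) + 2*(3 - sqrt(5))*conj(-1/2 + sqrt(5)/2) + 5*(-2)*conj(0) + 5*(-2)*conj(0)]
      = (1/20)[(16) + (16) + (-8 + 4*sqrt(5)) + (-4*sqrt(5) - 8) + (-4*sqrt(5) - 8) + (-8 + 4*sqrt(5)) + (0) + (0)] = 0/20 = 0
  <chi_rho, chi_7> = (1/20)[1*(8)*conj(2) + 1*(8)*conj(-2) + 2*(3 - sqrt(5))*conj(1/2 - sqrt(5)/2) + 2*(sqrt(5) + 3)*conj(-sqrt(5)/2 - 1/2) + 2*(sqrt(5) + 3)*conj(1/2 + sqrt(5)/2) + 2*(3 - sqrt(5))*conj(-1/2 + sqrt(5)/2) + 5*(-2)*conj(0) + 5*(-2)*conj(0)]
      = (1/20)[(16) + (-16) + (8 - 4*sqrt(5)) + (-4*sqrt(5) - 8) + (8 + 4*sqrt(5)) + (-8 + 4*sqrt(5)) + (0) + (0)] = 0/20 = 0
  <chi_rho, chi_8> = (1/20)[1*(8)*conj(2) + 1*(8)*conj(2) + 2*(3 - sqrt(5))*conj(-sqrt(5)/2 - 1/2) + 2*(sqrt(5) + 3)*conj(-1/2 + sqrt(5)/2) + 2*(sqrt(5) + 3)*conj(-1/2 + sqrt(5)/2) + 2*(3 - sqrt(5))*conj(-sqrt(5)/2 - 1/2) + 5*(-2)*conj(0) + 5*(-2)*conj(0)]
      = (1/20)[(16) + (16) + (2 - 2*sqrt(5)) + (2 + 2*sqrt(5)) + (2 + 2*sqrt(5)) + (2 - 2*sqrt(5)) + (0) + (0)] = 40/20 = 2
Dimension check: dim(rho) = sum (mult * dim) = 1*1 + 3*1 + 0*1 + 0*1 + 0*2 + 0*2 + 0*2 + 2*2 = 8 = chi_rho(e) = 8.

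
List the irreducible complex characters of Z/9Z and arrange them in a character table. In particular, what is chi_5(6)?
Character table of Z/9Z (irreps indexed chi_0,...,chi_8 with chi_k(m) = zeta_9^(k*m), zeta_9 = exp(2*pi*i/9)):
  irrep \ class  {0} (size 1)  {1} (size 1)    {2} (size 1)    {3} (size 1)    {4} (size 1)    {5} (size 1)    {6} (size 1)    {7} (size 1)    {8} (size 1)  
  chi_0          1             1               1               1               1               1               1               1               1             
  chi_1          1             exp(2*I*pi/9)   exp(4*I*pi/9)   exp(2*I*pi/3)   exp(8*I*pi/9)   exp(-8*I*pi/9)  exp(-2*I*pi/3)  exp(-4*I*pi/9)  exp(-2*I*pi/9)
  chi_2          1             exp(4*I*pi/9)   exp(8*I*pi/9)   exp(-2*I*pi/3)  exp(-2*I*pi/9)  exp(2*I*pi/9)   exp(2*I*pi/3)   exp(-8*I*pi/9)  exp(-4*I*pi/9)
  chi_3          1             exp(2*I*pi/3)   exp(-2*I*pi/3)  1               exp(2*I*pi/3)   exp(-2*I*pi/3)  1               exp(2*I*pi/3)   exp(-2*I*pi/3)
  chi_4          1             exp(8*I*pi/9)   exp(-2*I*pi/9)  exp(2*I*pi/3)   exp(-4*I*pi/9)  exp(4*I*pi/9)   exp(-2*I*pi/3)  exp(2*I*pi/9)   exp(-8*I*pi/9)
  chi_5          1             exp(-8*I*pi/9)  exp(2*I*pi/9)   exp(-2*I*pi/3)  exp(4*I*pi/9)   exp(-4*I*pi/9)  exp(2*I*pi/3)   exp(-2*I*pi/9)  exp(8*I*pi/9) 
  chi_6          1             exp(-2*I*pi/3)  exp(2*I*pi/3)   1               exp(-2*I*pi/3)  exp(2*I*pi/3)   1               exp(-2*I*pi/3)  exp(2*I*pi/3) 
  chi_7          1             exp(-4*I*pi/9)  exp(-8*I*pi/9)  exp(2*I*pi/3)   exp(2*I*pi/9)   exp(-2*I*pi/9)  exp(-2*I*pi/3)  exp(8*I*pi/9)   exp(4*I*pi/9) 
  chi_8          1             exp(-2*I*pi/9)  exp(-4*I*pi/9)  exp(-2*I*pi/3)  exp(-8*I*pi/9)  exp(8*I*pi/9)   exp(2*I*pi/3)   exp(4*I*pi/9)   exp(2*I*pi/9) 

Spot check: chi_5(6) = zeta_9^(5*6) = zeta_9^30 = exp(2*I*pi/3).

Working: Z/9Z is abelian, so all 9 irreducible complex representations are 1-dimensional. They are given by chi_k(m) = zeta_9^(k*m) for k = 0,...,8. Row orthogonality: sum_m chi_k(m) conj(chi_l(m)) = 9 * [k = l].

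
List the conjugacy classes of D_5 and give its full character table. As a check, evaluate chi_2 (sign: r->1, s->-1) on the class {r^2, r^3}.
Conjugacy classes: {e} of size 1, {r^1, r^4} of size 2, {r^2, r^3} of size 2, {s, sr, ..., sr^4} of size 5.
Character table:
  irrep \ class              {e} (size 1)  {r^1, r^4} (size 2)  {r^2, r^3} (size 2)  {s, sr, ..., sr^4} (size 5)
  chi_1 (triv)               1             1                    1                    1                          
  chi_2 (sign: r->1, s->-1)  1             1                    1                    -1                         
  chi_3 (2d, j=1)            2             -1/2 + sqrt(5)/2     -sqrt(5)/2 - 1/2     0                          
  chi_4 (2d, j=2)            2             -sqrt(5)/2 - 1/2     -1/2 + sqrt(5)/2     0                          

Spot check: chi_2 (sign: r->1, s->-1) on {r^2, r^3} = 1.

D_5 has order 2*5 = 10 with 4 conjugacy classes, hence 4 irreducibles. Sum of squared dims 1 + 1 + 4 + 4 = 10 = |G|. Linear characters come from the abelianisation; the 2-dimensional irreps have character r^k -> 2*cos(2*pi*j*k/5), reflections -> 0.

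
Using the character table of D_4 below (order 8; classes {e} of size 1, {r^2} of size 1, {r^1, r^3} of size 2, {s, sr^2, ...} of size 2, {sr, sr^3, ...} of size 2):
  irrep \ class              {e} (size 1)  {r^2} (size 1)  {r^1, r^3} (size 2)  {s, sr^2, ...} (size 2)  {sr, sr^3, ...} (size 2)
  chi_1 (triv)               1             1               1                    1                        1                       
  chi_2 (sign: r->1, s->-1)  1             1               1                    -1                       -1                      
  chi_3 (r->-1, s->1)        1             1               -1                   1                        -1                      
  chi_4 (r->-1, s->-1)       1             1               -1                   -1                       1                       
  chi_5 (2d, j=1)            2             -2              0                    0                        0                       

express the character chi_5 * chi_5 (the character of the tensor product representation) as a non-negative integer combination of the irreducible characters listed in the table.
chi_5 tensor chi_5 = chi_1 + chi_2 + chi_3 + chi_4 (all other irreducibles have multiplicity 0).

Justification: The character of a tensor product is the pointwise product (chi_5 * chi_5)(C) = chi_5(C) * chi_5(C):
  {e}: (2)*(2), {r^2}: (-2)*(-2), {r^1, r^3}: (0)*(0), {s, sr^2, ...}: (0)*(0), {sr, sr^3, ...}: (0)*(0)
so (chi_5 * chi_5) takes values
  {e} -> 4, {r^2} -> 4, {r^1, r^3} -> 0, {s, sr^2, ...} -> 0, {sr, sr^3, ...} -> 0.
Now take the inner product of this character with each irreducible chi from the table, <chi_5*chi_5, chi> = (1/8) sum_C |C| (chi_5*chi_5)(C) conj(chi(C)):
  <chi_5*chi_5, chi_1> = (1/8)[1*(4)*conj(1) + 1*(4)*conj(1) + 2*(0)*conj(1) + 2*(0)*conj(1) + 2*(0)*conj(1)]
      = (1/8)[(4) + (4) + (0) + (0) + (0)] = 8/8 = 1
  <chi_5*chi_5, chi_2> = (1/8)[1*(4)*conj(1) + 1*(4)*conj(1) + 2*(0)*conj(1) + 2*(0)*conj(-1) + 2*(0)*conj(-1)]
      = (1/8)[(4) + (4) + (0) + (0) + (0)] = 8/8 = 1
  <chi_5*chi_5, chi_3> = (1/8)[1*(4)*conj(1) + 1*(4)*conj(1) + 2*(0)*conj(-1) + 2*(0)*conj(1) + 2*(0)*conj(-1)]
      = (1/8)[(4) + (4) + (0) + (0) + (0)] = 8/8 = 1
  <chi_5*chi_5, chi_4> = (1/8)[1*(4)*conj(1) + 1*(4)*conj(1) + 2*(0)*conj(-1) + 2*(0)*conj(-1) + 2*(0)*conj(1)]
      = (1/8)[(4) + (4) + (0) + (0) + (0)] = 8/8 = 1
  <chi_5*chi_5, chi_5> = (1/8)[1*(4)*conj(2) + 1*(4)*conj(-2) + 2*(0)*conj(0) + 2*(0)*conj(0) + 2*(0)*conj(0)]
      = (1/8)[(8) + (-8) + (0) + (0) + (0)] = 0/8 = 0
Hence the multiplicities are chi_1: 1, chi_2: 1, chi_3: 1, chi_4: 1. Dimension check: dim(chi_5)*dim(chi_5) = 2*2 = 4 and sum (mult * dim) = 1*1 + 1*1 + 1*1 + 1*1 = 4.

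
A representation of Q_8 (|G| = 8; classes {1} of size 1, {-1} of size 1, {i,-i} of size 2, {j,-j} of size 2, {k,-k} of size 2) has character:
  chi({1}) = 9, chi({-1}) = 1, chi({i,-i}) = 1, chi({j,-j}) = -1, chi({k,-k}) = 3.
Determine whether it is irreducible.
Not irreducible (reducible): <chi, chi> = 13 > 1.

<chi, chi> = (1/|G|) sum_C |C| * |chi(C)|^2 = (1/8)[1*|9|^2 + 1*|1|^2 + 2*|1|^2 + 2*|-1|^2 + 2*|3|^2]
  = (1/8)[(81) + (1) + (2) + (2) + (18)] = 104/8 = 13.
A character is irreducible iff <chi, chi> = 1, so this representation is reducible.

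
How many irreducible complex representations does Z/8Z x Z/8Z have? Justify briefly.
64

Details: The number of irreducible complex representations of a finite group equals its number of conjugacy classes. Z/8Z x Z/8Z is abelian of order 64, so every element is its own conjugacy class: 64 classes, so Z/8Z x Z/8Z (order 64) has exactly 64 irreducible complex representations.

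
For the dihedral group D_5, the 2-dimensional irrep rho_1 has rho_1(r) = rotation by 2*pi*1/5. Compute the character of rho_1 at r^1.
chi_{rho_1}(r^1) = 2*cos(2*pi*1*1/5) = -1/2 + sqrt(5)/2

Reasoning: rho_1(r^1) is rotation by angle 2*pi*1*1/5, whose trace is 2*cos(2*pi*1*1/5) = -1/2 + sqrt(5)/2.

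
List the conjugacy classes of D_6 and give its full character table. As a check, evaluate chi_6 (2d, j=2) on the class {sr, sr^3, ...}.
Conjugacy classes: {e} of size 1, {r^3} of size 1, {r^1, r^5} of size 2, {r^2, r^4} of size 2, {s, sr^2, ...} of size 3, {sr, sr^3, ...} of size 3.
Character table:
  irrep \ class              {e} (size 1)  {r^3} (size 1)  {r^1, r^5} (size 2)  {r^2, r^4} (size 2)  {s, sr^2, ...} (size 3)  {sr, sr^3, ...} (size 3)
  chi_1 (triv)               1             1               1                    1                    1                        1                       
  chi_2 (sign: r->1, s->-1)  1             1               1                    1                    -1                       -1                      
  chi_3 (r->-1, s->1)        1             -1              -1                   1                    1                        -1                      
  chi_4 (r->-1, s->-1)       1             -1              -1                   1                    -1                       1                       
  chi_5 (2d, j=1)            2             -2              1                    -1                   0                        0                       
  chi_6 (2d, j=2)            2             2               -1                   -1                   0                        0                       

Spot check: chi_6 (2d, j=2) on {sr, sr^3, ...} = 0.

Solution. D_6 has order 2*6 = 12 with 6 conjugacy classes, hence 6 irreducibles. Sum of squared dims 1 + 1 + 1 + 1 + 4 + 4 = 12 = |G|. Linear characters come from the abelianisation; the 2-dimensional irreps have character r^k -> 2*cos(2*pi*j*k/6), reflections -> 0.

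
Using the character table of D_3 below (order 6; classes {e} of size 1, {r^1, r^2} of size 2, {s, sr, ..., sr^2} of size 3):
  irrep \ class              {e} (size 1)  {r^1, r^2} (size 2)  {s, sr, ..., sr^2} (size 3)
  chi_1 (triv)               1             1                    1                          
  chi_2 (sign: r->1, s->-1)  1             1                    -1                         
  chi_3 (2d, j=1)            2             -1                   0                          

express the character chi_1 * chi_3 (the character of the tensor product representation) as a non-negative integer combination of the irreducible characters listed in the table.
chi_1 tensor chi_3 = chi_3 (all other irreducibles have multiplicity 0).

The character of a tensor product is the pointwise product (chi_1 * chi_3)(C) = chi_1(C) * chi_3(C):
  {e}: (1)*(2), {r^1, r^2}: (1)*(-1), {s, sr, ..., sr^2}: (1)*(0)
so (chi_1 * chi_3) takes values
  {e} -> 2, {r^1, r^2} -> -1, {s, sr, ..., sr^2} -> 0.
Now take the inner product of this character with each irreducible chi from the table, <chi_1*chi_3, chi> = (1/6) sum_C |C| (chi_1*chi_3)(C) conj(chi(C)):
  <chi_1*chi_3, chi_1> = (1/6)[1*(2)*conj(1) + 2*(-1)*conj(1) + 3*(0)*conj(1)]
      = (1/6)[(2) + (-2) + (0)] = 0/6 = 0
  <chi_1*chi_3, chi_2> = (1/6)[1*(2)*conj(1) + 2*(-1)*conj(1) + 3*(0)*conj(-1)]
      = (1/6)[(2) + (-2) + (0)] = 0/6 = 0
  <chi_1*chi_3, chi_3> = (1/6)[1*(2)*conj(2) + 2*(-1)*conj(-1) + 3*(0)*conj(0)]
      = (1/6)[(4) + (2) + (0)] = 6/6 = 1
Hence the multiplicities are chi_3: 1. Dimension check: dim(chi_1)*dim(chi_3) = 1*2 = 2 and sum (mult * dim) = 1*2 = 2.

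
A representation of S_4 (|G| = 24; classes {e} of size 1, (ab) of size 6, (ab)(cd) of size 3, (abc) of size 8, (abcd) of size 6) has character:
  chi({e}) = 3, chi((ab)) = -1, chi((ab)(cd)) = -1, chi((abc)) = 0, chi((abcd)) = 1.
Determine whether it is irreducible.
Irreducible: <chi, chi> = 1.

Argument: <chi, chi> = (1/|G|) sum_C |C| * |chi(C)|^2 = (1/24)[1*|3|^2 + 6*|-1|^2 + 3*|-1|^2 + 8*|0|^2 + 6*|1|^2]
  = (1/24)[(9) + (6) + (3) + (0) + (6)] = 24/24 = 1.
A character is irreducible iff <chi, chi> = 1, so this representation is irreducible.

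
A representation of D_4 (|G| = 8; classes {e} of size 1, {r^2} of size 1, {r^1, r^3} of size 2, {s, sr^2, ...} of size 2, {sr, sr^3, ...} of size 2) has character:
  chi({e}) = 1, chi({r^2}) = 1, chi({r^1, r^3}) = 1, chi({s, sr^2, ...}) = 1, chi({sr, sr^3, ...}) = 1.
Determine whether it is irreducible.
Irreducible: <chi, chi> = 1.

Solution. <chi, chi> = (1/|G|) sum_C |C| * |chi(C)|^2 = (1/8)[1*|1|^2 + 1*|1|^2 + 2*|1|^2 + 2*|1|^2 + 2*|1|^2]
  = (1/8)[(1) + (1) + (2) + (2) + (2)] = 8/8 = 1.
A character is irreducible iff <chi, chi> = 1, so this representation is irreducible.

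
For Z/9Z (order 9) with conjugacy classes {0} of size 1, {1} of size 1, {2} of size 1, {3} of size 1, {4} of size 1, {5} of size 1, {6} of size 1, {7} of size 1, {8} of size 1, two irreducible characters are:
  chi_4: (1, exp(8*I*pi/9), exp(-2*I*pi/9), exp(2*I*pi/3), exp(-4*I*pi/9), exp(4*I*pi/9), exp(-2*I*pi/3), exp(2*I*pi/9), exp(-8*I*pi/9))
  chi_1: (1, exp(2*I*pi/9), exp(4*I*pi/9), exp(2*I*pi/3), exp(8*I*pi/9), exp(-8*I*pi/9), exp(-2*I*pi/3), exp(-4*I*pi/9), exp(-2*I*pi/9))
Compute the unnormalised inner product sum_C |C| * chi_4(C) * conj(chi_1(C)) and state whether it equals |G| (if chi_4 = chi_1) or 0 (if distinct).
Sum = 0; so <chi_4, chi_1> = 0 (distinct irreducibles are orthogonal).

Proof sketch: Compute term by term over conjugacy classes (|C| * chi_4(C) * conj(chi_1(C))):
  1*(1)*conj(1) + 1*(exp(8*I*pi/9))*conj(exp(2*I*pi/9)) + 1*(exp(-2*I*pi/9))*conj(exp(4*I*pi/9)) + 1*(exp(2*I*pi/3))*conj(exp(2*I*pi/3)) + 1*(exp(-4*I*pi/9))*conj(exp(8*I*pi/9)) + 1*(exp(4*I*pi/9))*conj(exp(-8*I*pi/9)) + 1*(exp(-2*I*pi/3))*conj(exp(-2*I*pi/3)) + 1*(exp(2*I*pi/9))*conj(exp(-4*I*pi/9)) + 1*(exp(-8*I*pi/9))*conj(exp(-2*I*pi/9))
  = (1) + (exp(2*I*pi/3)) + (exp(-2*I*pi/3)) + (1) + (exp(2*I*pi/3)) + (exp(-2*I*pi/3)) + (1) + (exp(2*I*pi/3)) + (exp(-2*I*pi/3))
  = 0.
(Exp terms are combined using exp(i*s)*conj(exp(i*t)) = exp(i*(s-t)), and sums of them are collapsed using the identity that for every m > 1 the m distinct m-th roots of unity sum to 0, e.g. 1 + exp(2*I*pi/3) + exp(-2*I*pi/3) = 0.)
Dividing by |G| = 9 gives 0/9 = 0, matching the row-orthogonality relation <chi_4, chi_1> = [chi_4 = chi_1].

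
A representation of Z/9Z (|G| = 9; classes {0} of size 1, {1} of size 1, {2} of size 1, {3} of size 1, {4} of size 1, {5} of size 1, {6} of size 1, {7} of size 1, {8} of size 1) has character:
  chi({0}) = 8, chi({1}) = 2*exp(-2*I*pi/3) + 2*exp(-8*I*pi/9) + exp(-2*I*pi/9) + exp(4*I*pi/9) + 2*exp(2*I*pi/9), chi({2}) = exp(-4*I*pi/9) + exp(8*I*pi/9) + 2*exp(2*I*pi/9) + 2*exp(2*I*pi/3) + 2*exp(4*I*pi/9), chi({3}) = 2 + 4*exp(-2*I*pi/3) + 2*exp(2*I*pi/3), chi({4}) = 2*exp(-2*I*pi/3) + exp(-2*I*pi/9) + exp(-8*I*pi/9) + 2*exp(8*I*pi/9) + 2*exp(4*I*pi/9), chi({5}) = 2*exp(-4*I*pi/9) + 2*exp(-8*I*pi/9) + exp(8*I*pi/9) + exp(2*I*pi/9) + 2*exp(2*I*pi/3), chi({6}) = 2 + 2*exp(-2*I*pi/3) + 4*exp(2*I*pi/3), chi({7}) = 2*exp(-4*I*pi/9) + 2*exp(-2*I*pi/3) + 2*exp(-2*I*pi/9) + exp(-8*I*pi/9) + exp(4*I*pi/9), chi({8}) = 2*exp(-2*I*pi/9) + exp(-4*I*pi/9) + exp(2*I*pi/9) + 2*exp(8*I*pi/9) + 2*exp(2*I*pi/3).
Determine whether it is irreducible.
Not irreducible (reducible): <chi, chi> = 14 > 1.

Argument: <chi, chi> = (1/|G|) sum_C |C| * |chi(C)|^2 = (1/9)[1*|8|^2 + 1*|2*exp(-2*I*pi/3) + 2*exp(-8*I*pi/9) + exp(-2*I*pi/9) + exp(4*I*pi/9) + 2*exp(2*I*pi/9)|^2 + 1*|exp(-4*I*pi/9) + exp(8*I*pi/9) + 2*exp(2*I*pi/9) + 2*exp(2*I*pi/3) + 2*exp(4*I*pi/9)|^2 + 1*|2 + 4*exp(-2*I*pi/3) + 2*exp(2*I*pi/3)|^2 + 1*|2*exp(-2*I*pi/3) + exp(-2*I*pi/9) + exp(-8*I*pi/9) + 2*exp(8*I*pi/9) + 2*exp(4*I*pi/9)|^2 + 1*|2*exp(-4*I*pi/9) + 2*exp(-8*I*pi/9) + exp(8*I*pi/9) + exp(2*I*pi/9) + 2*exp(2*I*pi/3)|^2 + 1*|2 + 2*exp(-2*I*pi/3) + 4*exp(2*I*pi/3)|^2 + 1*|2*exp(-4*I*pi/9) + 2*exp(-2*I*pi/3) + 2*exp(-2*I*pi/9) + exp(-8*I*pi/9) + exp(4*I*pi/9)|^2 + 1*|2*exp(-2*I*pi/9) + exp(-4*I*pi/9) + exp(2*I*pi/9) + 2*exp(8*I*pi/9) + 2*exp(2*I*pi/3)|^2]
  = (1/9)[(64) + (14 + 5*exp(-2*I*pi/3) + 4*exp(-4*I*pi/9) + 6*exp(-2*I*pi/9) + 10*exp(-8*I*pi/9) + 10*exp(8*I*pi/9) + 6*exp(2*I*pi/9) + 4*exp(4*I*pi/9) + 5*exp(2*I*pi/3)) + (14 + 10*exp(-2*I*pi/9) + 6*exp(-4*I*pi/9) + 5*exp(-2*I*pi/3) + 4*exp(-8*I*pi/9) + 4*exp(8*I*pi/9) + 5*exp(2*I*pi/3) + 6*exp(4*I*pi/9) + 10*exp(2*I*pi/9)) + (4) + (14 + 10*exp(-4*I*pi/9) + 5*exp(-2*I*pi/3) + 4*exp(-2*I*pi/9) + 6*exp(-8*I*pi/9) + 6*exp(8*I*pi/9) + 4*exp(2*I*pi/9) + 5*exp(2*I*pi/3) + 10*exp(4*I*pi/9)) + (14 + 10*exp(-4*I*pi/9) + 5*exp(-2*I*pi/3) + 4*exp(-2*I*pi/9) + 6*exp(-8*I*pi/9) + 6*exp(8*I*pi/9) + 4*exp(2*I*pi/9) + 5*exp(2*I*pi/3) + 10*exp(4*I*pi/9)) + (4) + (14 + 10*exp(-2*I*pi/9) + 6*exp(-4*I*pi/9) + 5*exp(-2*I*pi/3) + 4*exp(-8*I*pi/9) + 4*exp(8*I*pi/9) + 5*exp(2*I*pi/3) + 6*exp(4*I*pi/9) + 10*exp(2*I*pi/9)) + (14 + 5*exp(-2*I*pi/3) + 4*exp(-4*I*pi/9) + 6*exp(-2*I*pi/9) + 10*exp(-8*I*pi/9) + 10*exp(8*I*pi/9) + 6*exp(2*I*pi/9) + 4*exp(4*I*pi/9) + 5*exp(2*I*pi/3))] = 126/9 = 14.
(Exp terms are combined using exp(i*s)*conj(exp(i*t)) = exp(i*(s-t)), and sums of them are collapsed using the identity that for every m > 1 the m distinct m-th roots of unity sum to 0, e.g. 1 + exp(2*I*pi/3) + exp(-2*I*pi/3) = 0.)
A character is irreducible iff <chi, chi> = 1, so this representation is reducible.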